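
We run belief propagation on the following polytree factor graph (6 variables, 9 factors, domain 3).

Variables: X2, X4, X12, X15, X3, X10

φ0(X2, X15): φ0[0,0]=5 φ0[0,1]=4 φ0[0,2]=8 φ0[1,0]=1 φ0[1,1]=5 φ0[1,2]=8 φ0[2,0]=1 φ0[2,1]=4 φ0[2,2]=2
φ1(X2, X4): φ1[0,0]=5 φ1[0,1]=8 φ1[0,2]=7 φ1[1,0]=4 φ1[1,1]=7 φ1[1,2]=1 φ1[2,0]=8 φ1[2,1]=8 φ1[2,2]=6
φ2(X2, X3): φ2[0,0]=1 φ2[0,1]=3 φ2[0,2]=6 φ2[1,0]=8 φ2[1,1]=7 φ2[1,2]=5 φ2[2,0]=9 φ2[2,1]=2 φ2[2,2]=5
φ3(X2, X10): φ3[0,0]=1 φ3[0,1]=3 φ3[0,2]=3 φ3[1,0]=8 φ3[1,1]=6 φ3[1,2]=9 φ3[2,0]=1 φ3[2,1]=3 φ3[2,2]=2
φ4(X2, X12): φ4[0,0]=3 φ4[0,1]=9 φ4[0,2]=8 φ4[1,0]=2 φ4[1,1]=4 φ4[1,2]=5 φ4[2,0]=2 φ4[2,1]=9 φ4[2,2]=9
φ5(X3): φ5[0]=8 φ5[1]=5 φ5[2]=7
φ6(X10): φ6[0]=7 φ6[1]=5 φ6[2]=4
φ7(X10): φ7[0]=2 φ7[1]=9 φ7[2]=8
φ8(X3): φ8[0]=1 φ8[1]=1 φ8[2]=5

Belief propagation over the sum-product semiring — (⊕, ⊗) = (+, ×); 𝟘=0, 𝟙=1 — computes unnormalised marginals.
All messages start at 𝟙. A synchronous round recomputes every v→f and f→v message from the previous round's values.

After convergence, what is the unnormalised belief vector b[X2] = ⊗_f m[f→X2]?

init: all messages = 𝟙 over 3 values
r1 m[φ0→X2] = [17, 14, 7]
r1 m[φ0→X15] = [7, 13, 18]
r1 m[φ1→X2] = [20, 12, 22]
r1 m[φ1→X4] = [17, 23, 14]
r1 m[φ2→X2] = [10, 20, 16]
r1 m[φ2→X3] = [18, 12, 16]
r1 m[φ3→X2] = [7, 23, 6]
r1 m[φ3→X10] = [10, 12, 14]
r1 m[φ4→X2] = [20, 11, 20]
r1 m[φ4→X12] = [7, 22, 22]
r1 m[φ5→X3] = [8, 5, 7]
r1 m[φ6→X10] = [7, 5, 4]
r1 m[φ7→X10] = [2, 9, 8]
r1 m[φ8→X3] = [1, 1, 5]
r1 m[X2→φ0] = [1, 1, 1]
r1 m[X2→φ1] = [1, 1, 1]
r1 m[X2→φ2] = [1, 1, 1]
r1 m[X2→φ3] = [1, 1, 1]
r1 m[X2→φ4] = [1, 1, 1]
r1 m[X4→φ1] = [1, 1, 1]
r1 m[X12→φ4] = [1, 1, 1]
r1 m[X15→φ0] = [1, 1, 1]
r1 m[X3→φ2] = [1, 1, 1]
r1 m[X3→φ5] = [1, 1, 1]
r1 m[X3→φ8] = [1, 1, 1]
r1 m[X10→φ3] = [1, 1, 1]
r1 m[X10→φ6] = [1, 1, 1]
r1 m[X10→φ7] = [1, 1, 1]
r2 m[φ0→X2] = [17, 14, 7]
r2 m[φ0→X15] = [7, 13, 18]
r2 m[φ1→X2] = [20, 12, 22]
r2 m[φ1→X4] = [17, 23, 14]
r2 m[φ2→X2] = [10, 20, 16]
r2 m[φ2→X3] = [18, 12, 16]
r2 m[φ3→X2] = [7, 23, 6]
r2 m[φ3→X10] = [10, 12, 14]
r2 m[φ4→X2] = [20, 11, 20]
r2 m[φ4→X12] = [7, 22, 22]
r2 m[φ5→X3] = [8, 5, 7]
r2 m[φ6→X10] = [7, 5, 4]
r2 m[φ7→X10] = [2, 9, 8]
r2 m[φ8→X3] = [1, 1, 5]
r2 m[X2→φ0] = [28000, 60720, 42240]
r2 m[X2→φ1] = [23800, 70840, 13440]
r2 m[X2→φ2] = [47600, 42504, 18480]
r2 m[X2→φ3] = [68000, 36960, 49280]
r2 m[X2→φ4] = [23800, 77280, 14784]
r2 m[X4→φ1] = [1, 1, 1]
r2 m[X12→φ4] = [1, 1, 1]
r2 m[X15→φ0] = [1, 1, 1]
r2 m[X3→φ2] = [8, 5, 35]
r2 m[X3→φ5] = [18, 12, 80]
r2 m[X3→φ8] = [144, 60, 112]
r2 m[X10→φ3] = [14, 45, 32]
r2 m[X10→φ6] = [20, 108, 112]
r2 m[X10→φ7] = [70, 60, 56]
r3 m[φ0→X2] = [17, 14, 7]
r3 m[φ0→X15] = [242960, 584560, 794240]
r3 m[φ1→X2] = [20, 12, 22]
r3 m[φ1→X4] = [509880, 793800, 318080]
r3 m[φ2→X2] = [233, 274, 257]
r3 m[φ2→X3] = [553952, 477288, 590520]
r3 m[φ3→X2] = [245, 670, 213]
r3 m[φ3→X10] = [412960, 573600, 635200]
r3 m[φ4→X2] = [20, 11, 20]
r3 m[φ4→X12] = [255528, 656376, 709856]
r3 m[φ5→X3] = [8, 5, 7]
r3 m[φ6→X10] = [7, 5, 4]
r3 m[φ7→X10] = [2, 9, 8]
r3 m[φ8→X3] = [1, 1, 5]
r3 m[X2→φ0] = [28000, 60720, 42240]
r3 m[X2→φ1] = [23800, 70840, 13440]
r3 m[X2→φ2] = [47600, 42504, 18480]
r3 m[X2→φ3] = [68000, 36960, 49280]
r3 m[X2→φ4] = [23800, 77280, 14784]
r3 m[X4→φ1] = [1, 1, 1]
r3 m[X12→φ4] = [1, 1, 1]
r3 m[X15→φ0] = [1, 1, 1]
r3 m[X3→φ2] = [8, 5, 35]
r3 m[X3→φ5] = [18, 12, 80]
r3 m[X3→φ8] = [144, 60, 112]
r3 m[X10→φ3] = [14, 45, 32]
r3 m[X10→φ6] = [20, 108, 112]
r3 m[X10→φ7] = [70, 60, 56]
r4 m[φ0→X2] = [17, 14, 7]
r4 m[φ0→X15] = [242960, 584560, 794240]
r4 m[φ1→X2] = [20, 12, 22]
r4 m[φ1→X4] = [509880, 793800, 318080]
r4 m[φ2→X2] = [233, 274, 257]
r4 m[φ2→X3] = [553952, 477288, 590520]
r4 m[φ3→X2] = [245, 670, 213]
r4 m[φ3→X10] = [412960, 573600, 635200]
r4 m[φ4→X2] = [20, 11, 20]
r4 m[φ4→X12] = [255528, 656376, 709856]
r4 m[φ5→X3] = [8, 5, 7]
r4 m[φ6→X10] = [7, 5, 4]
r4 m[φ7→X10] = [2, 9, 8]
r4 m[φ8→X3] = [1, 1, 5]
r4 m[X2→φ0] = [22834000, 24232560, 24086040]
r4 m[X2→φ1] = [19408900, 28271320, 7663740]
r4 m[X2→φ2] = [1666000, 1238160, 656040]
r4 m[X2→φ3] = [1584400, 506352, 791560]
r4 m[X2→φ4] = [19408900, 30841440, 8430114]
r4 m[X4→φ1] = [1, 1, 1]
r4 m[X12→φ4] = [1, 1, 1]
r4 m[X15→φ0] = [1, 1, 1]
r4 m[X3→φ2] = [8, 5, 35]
r4 m[X3→φ5] = [553952, 477288, 2952600]
r4 m[X3→φ8] = [4431616, 2386440, 4133640]
r4 m[X10→φ3] = [14, 45, 32]
r4 m[X10→φ6] = [825920, 5162400, 5081600]
r4 m[X10→φ7] = [2890720, 2868000, 2540800]
r5 m[φ0→X2] = [17, 14, 7]
r5 m[φ0→X15] = [162488600, 308842960, 424704560]
r5 m[φ1→X2] = [20, 12, 22]
r5 m[φ1→X4] = [271439700, 414480360, 210116060]
r5 m[φ2→X2] = [233, 274, 257]
r5 m[φ2→X3] = [17475640, 14977200, 19467000]
r5 m[φ3→X2] = [245, 670, 213]
r5 m[φ3→X10] = [6426776, 10165992, 10893488]
r5 m[φ4→X2] = [20, 11, 20]
r5 m[φ4→X12] = [136769808, 373916886, 385349426]
r5 m[φ5→X3] = [8, 5, 7]
r5 m[φ6→X10] = [7, 5, 4]
r5 m[φ7→X10] = [2, 9, 8]
r5 m[φ8→X3] = [1, 1, 5]
r5 m[X2→φ0] = [22834000, 24232560, 24086040]
r5 m[X2→φ1] = [19408900, 28271320, 7663740]
r5 m[X2→φ2] = [1666000, 1238160, 656040]
r5 m[X2→φ3] = [1584400, 506352, 791560]
r5 m[X2→φ4] = [19408900, 30841440, 8430114]
r5 m[X4→φ1] = [1, 1, 1]
r5 m[X12→φ4] = [1, 1, 1]
r5 m[X15→φ0] = [1, 1, 1]
r5 m[X3→φ2] = [8, 5, 35]
r5 m[X3→φ5] = [553952, 477288, 2952600]
r5 m[X3→φ8] = [4431616, 2386440, 4133640]
r5 m[X10→φ3] = [14, 45, 32]
r5 m[X10→φ6] = [825920, 5162400, 5081600]
r5 m[X10→φ7] = [2890720, 2868000, 2540800]
r6 m[φ0→X2] = [17, 14, 7]
r6 m[φ0→X15] = [162488600, 308842960, 424704560]
r6 m[φ1→X2] = [20, 12, 22]
r6 m[φ1→X4] = [271439700, 414480360, 210116060]
r6 m[φ2→X2] = [233, 274, 257]
r6 m[φ2→X3] = [17475640, 14977200, 19467000]
r6 m[φ3→X2] = [245, 670, 213]
r6 m[φ3→X10] = [6426776, 10165992, 10893488]
r6 m[φ4→X2] = [20, 11, 20]
r6 m[φ4→X12] = [136769808, 373916886, 385349426]
r6 m[φ5→X3] = [8, 5, 7]
r6 m[φ6→X10] = [7, 5, 4]
r6 m[φ7→X10] = [2, 9, 8]
r6 m[φ8→X3] = [1, 1, 5]
r6 m[X2→φ0] = [22834000, 24232560, 24086040]
r6 m[X2→φ1] = [19408900, 28271320, 7663740]
r6 m[X2→φ2] = [1666000, 1238160, 656040]
r6 m[X2→φ3] = [1584400, 506352, 791560]
r6 m[X2→φ4] = [19408900, 30841440, 8430114]
r6 m[X4→φ1] = [1, 1, 1]
r6 m[X12→φ4] = [1, 1, 1]
r6 m[X15→φ0] = [1, 1, 1]
r6 m[X3→φ2] = [8, 5, 35]
r6 m[X3→φ5] = [17475640, 14977200, 97335000]
r6 m[X3→φ8] = [139805120, 74886000, 136269000]
r6 m[X10→φ3] = [14, 45, 32]
r6 m[X10→φ6] = [12853552, 91493928, 87147904]
r6 m[X10→φ7] = [44987432, 50829960, 43573952]
r7 m[φ0→X2] = [17, 14, 7]
r7 m[φ0→X15] = [162488600, 308842960, 424704560]
r7 m[φ1→X2] = [20, 12, 22]
r7 m[φ1→X4] = [271439700, 414480360, 210116060]
r7 m[φ2→X2] = [233, 274, 257]
r7 m[φ2→X3] = [17475640, 14977200, 19467000]
r7 m[φ3→X2] = [245, 670, 213]
r7 m[φ3→X10] = [6426776, 10165992, 10893488]
r7 m[φ4→X2] = [20, 11, 20]
r7 m[φ4→X12] = [136769808, 373916886, 385349426]
r7 m[φ5→X3] = [8, 5, 7]
r7 m[φ6→X10] = [7, 5, 4]
r7 m[φ7→X10] = [2, 9, 8]
r7 m[φ8→X3] = [1, 1, 5]
r7 m[X2→φ0] = [22834000, 24232560, 24086040]
r7 m[X2→φ1] = [19408900, 28271320, 7663740]
r7 m[X2→φ2] = [1666000, 1238160, 656040]
r7 m[X2→φ3] = [1584400, 506352, 791560]
r7 m[X2→φ4] = [19408900, 30841440, 8430114]
r7 m[X4→φ1] = [1, 1, 1]
r7 m[X12→φ4] = [1, 1, 1]
r7 m[X15→φ0] = [1, 1, 1]
r7 m[X3→φ2] = [8, 5, 35]
r7 m[X3→φ5] = [17475640, 14977200, 97335000]
r7 m[X3→φ8] = [139805120, 74886000, 136269000]
r7 m[X10→φ3] = [14, 45, 32]
r7 m[X10→φ6] = [12853552, 91493928, 87147904]
r7 m[X10→φ7] = [44987432, 50829960, 43573952]
fixed point reached at round 7
b[X2] = ⊗ incoming = [388178000, 339255840, 168602280]

b[X2] = [388178000, 339255840, 168602280]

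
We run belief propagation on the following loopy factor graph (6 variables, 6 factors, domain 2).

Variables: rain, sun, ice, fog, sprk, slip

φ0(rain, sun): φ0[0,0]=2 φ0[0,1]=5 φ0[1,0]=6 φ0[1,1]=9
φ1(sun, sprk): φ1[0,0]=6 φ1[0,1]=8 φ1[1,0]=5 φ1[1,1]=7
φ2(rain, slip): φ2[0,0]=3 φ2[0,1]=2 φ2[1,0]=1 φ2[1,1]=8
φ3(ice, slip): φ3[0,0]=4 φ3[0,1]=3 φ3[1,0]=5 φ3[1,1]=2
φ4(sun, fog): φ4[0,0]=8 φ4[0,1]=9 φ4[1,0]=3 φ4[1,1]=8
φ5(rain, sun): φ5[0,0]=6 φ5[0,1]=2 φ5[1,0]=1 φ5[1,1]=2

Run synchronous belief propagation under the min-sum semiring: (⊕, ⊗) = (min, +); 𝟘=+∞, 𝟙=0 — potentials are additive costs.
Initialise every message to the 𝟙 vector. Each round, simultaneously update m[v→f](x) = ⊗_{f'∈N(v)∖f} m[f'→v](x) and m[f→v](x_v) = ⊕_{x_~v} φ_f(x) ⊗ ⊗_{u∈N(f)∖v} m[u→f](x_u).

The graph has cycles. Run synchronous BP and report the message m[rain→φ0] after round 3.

init: all messages = 𝟙 over 2 values
r1 m[φ0→rain] = [2, 6]
r1 m[φ0→sun] = [2, 5]
r1 m[φ1→sun] = [6, 5]
r1 m[φ1→sprk] = [5, 7]
r1 m[φ2→rain] = [2, 1]
r1 m[φ2→slip] = [1, 2]
r1 m[φ3→ice] = [3, 2]
r1 m[φ3→slip] = [4, 2]
r1 m[φ4→sun] = [8, 3]
r1 m[φ4→fog] = [3, 8]
r1 m[φ5→rain] = [2, 1]
r1 m[φ5→sun] = [1, 2]
r1 m[rain→φ0] = [0, 0]
r1 m[rain→φ2] = [0, 0]
r1 m[rain→φ5] = [0, 0]
r1 m[sun→φ0] = [0, 0]
r1 m[sun→φ1] = [0, 0]
r1 m[sun→φ4] = [0, 0]
r1 m[sun→φ5] = [0, 0]
r1 m[ice→φ3] = [0, 0]
r1 m[fog→φ4] = [0, 0]
r1 m[sprk→φ1] = [0, 0]
r1 m[slip→φ2] = [0, 0]
r1 m[slip→φ3] = [0, 0]
r2 m[φ0→rain] = [2, 6]
r2 m[φ0→sun] = [2, 5]
r2 m[φ1→sun] = [6, 5]
r2 m[φ1→sprk] = [5, 7]
r2 m[φ2→rain] = [2, 1]
r2 m[φ2→slip] = [1, 2]
r2 m[φ3→ice] = [3, 2]
r2 m[φ3→slip] = [4, 2]
r2 m[φ4→sun] = [8, 3]
r2 m[φ4→fog] = [3, 8]
r2 m[φ5→rain] = [2, 1]
r2 m[φ5→sun] = [1, 2]
r2 m[rain→φ0] = [4, 2]
r2 m[rain→φ2] = [4, 7]
r2 m[rain→φ5] = [4, 7]
r2 m[sun→φ0] = [15, 10]
r2 m[sun→φ1] = [11, 10]
r2 m[sun→φ4] = [9, 12]
r2 m[sun→φ5] = [16, 13]
r2 m[ice→φ3] = [0, 0]
r2 m[fog→φ4] = [0, 0]
r2 m[sprk→φ1] = [0, 0]
r2 m[slip→φ2] = [4, 2]
r2 m[slip→φ3] = [1, 2]
r3 m[φ0→rain] = [15, 19]
r3 m[φ0→sun] = [6, 9]
r3 m[φ1→sun] = [6, 5]
r3 m[φ1→sprk] = [15, 17]
r3 m[φ2→rain] = [4, 5]
r3 m[φ2→slip] = [7, 6]
r3 m[φ3→ice] = [5, 4]
r3 m[φ3→slip] = [4, 2]
r3 m[φ4→sun] = [8, 3]
r3 m[φ4→fog] = [15, 18]
r3 m[φ5→rain] = [15, 15]
r3 m[φ5→sun] = [8, 6]
r3 m[rain→φ0] = [4, 2]
r3 m[rain→φ2] = [4, 7]
r3 m[rain→φ5] = [4, 7]
r3 m[sun→φ0] = [15, 10]
r3 m[sun→φ1] = [11, 10]
r3 m[sun→φ4] = [9, 12]
r3 m[sun→φ5] = [16, 13]
r3 m[ice→φ3] = [0, 0]
r3 m[fog→φ4] = [0, 0]
r3 m[sprk→φ1] = [0, 0]
r3 m[slip→φ2] = [4, 2]
r3 m[slip→φ3] = [1, 2]

message @ round 3 = [4, 2]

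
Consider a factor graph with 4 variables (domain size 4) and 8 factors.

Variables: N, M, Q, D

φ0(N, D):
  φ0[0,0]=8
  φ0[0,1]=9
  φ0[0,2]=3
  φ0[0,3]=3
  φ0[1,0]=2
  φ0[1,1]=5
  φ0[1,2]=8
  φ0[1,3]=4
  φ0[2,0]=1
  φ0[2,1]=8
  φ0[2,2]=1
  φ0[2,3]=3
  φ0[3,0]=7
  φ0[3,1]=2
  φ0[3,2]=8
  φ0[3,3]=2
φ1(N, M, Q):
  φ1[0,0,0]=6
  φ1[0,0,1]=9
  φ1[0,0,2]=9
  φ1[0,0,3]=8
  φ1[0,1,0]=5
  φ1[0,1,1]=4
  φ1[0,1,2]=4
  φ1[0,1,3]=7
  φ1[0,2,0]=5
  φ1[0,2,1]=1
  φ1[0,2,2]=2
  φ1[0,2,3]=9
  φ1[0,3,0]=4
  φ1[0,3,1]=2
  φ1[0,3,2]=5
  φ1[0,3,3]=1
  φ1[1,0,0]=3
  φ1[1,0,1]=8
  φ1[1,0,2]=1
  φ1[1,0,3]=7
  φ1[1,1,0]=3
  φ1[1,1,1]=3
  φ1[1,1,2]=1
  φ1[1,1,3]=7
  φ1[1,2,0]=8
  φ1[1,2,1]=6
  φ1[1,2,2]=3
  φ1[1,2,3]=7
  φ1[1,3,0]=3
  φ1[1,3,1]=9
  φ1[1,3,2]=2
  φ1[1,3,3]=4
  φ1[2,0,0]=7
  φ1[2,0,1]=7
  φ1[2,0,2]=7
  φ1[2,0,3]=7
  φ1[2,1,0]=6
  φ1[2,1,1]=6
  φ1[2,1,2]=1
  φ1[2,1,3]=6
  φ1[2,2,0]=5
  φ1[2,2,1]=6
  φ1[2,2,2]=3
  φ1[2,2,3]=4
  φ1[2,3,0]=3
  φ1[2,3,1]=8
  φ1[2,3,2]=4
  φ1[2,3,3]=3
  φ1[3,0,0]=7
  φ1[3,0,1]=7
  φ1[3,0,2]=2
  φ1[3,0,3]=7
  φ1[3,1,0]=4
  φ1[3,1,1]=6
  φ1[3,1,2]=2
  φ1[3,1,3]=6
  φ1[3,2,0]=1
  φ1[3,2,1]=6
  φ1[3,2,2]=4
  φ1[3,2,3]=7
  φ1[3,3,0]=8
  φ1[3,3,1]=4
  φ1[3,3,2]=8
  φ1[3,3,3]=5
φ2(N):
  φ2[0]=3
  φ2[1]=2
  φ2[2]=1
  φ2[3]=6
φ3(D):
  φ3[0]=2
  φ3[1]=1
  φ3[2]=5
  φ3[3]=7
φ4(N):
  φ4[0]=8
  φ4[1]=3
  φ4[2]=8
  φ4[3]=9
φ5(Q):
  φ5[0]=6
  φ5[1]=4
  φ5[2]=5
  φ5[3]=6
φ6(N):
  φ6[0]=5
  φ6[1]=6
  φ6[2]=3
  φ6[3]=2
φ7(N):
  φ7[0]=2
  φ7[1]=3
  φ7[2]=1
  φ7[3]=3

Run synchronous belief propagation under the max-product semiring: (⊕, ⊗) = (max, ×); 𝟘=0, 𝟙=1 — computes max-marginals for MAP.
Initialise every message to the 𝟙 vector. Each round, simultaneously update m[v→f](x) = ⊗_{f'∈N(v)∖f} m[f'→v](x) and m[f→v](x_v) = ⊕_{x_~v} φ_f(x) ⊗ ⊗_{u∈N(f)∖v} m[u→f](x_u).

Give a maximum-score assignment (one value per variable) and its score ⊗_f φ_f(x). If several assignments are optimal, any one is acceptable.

assignment: (N=3, M=3, Q=0, D=2); score = 622080

init: all messages = 𝟙 over 4 values
r1 m[φ0→N] = [9, 8, 8, 8]
r1 m[φ0→D] = [8, 9, 8, 4]
r1 m[φ1→N] = [9, 9, 8, 8]
r1 m[φ1→M] = [9, 7, 9, 9]
r1 m[φ1→Q] = [8, 9, 9, 9]
r1 m[φ2→N] = [3, 2, 1, 6]
r1 m[φ3→D] = [2, 1, 5, 7]
r1 m[φ4→N] = [8, 3, 8, 9]
r1 m[φ5→Q] = [6, 4, 5, 6]
r1 m[φ6→N] = [5, 6, 3, 2]
r1 m[φ7→N] = [2, 3, 1, 3]
r1 m[N→φ0] = [1, 1, 1, 1]
r1 m[N→φ1] = [1, 1, 1, 1]
r1 m[N→φ2] = [1, 1, 1, 1]
r1 m[N→φ4] = [1, 1, 1, 1]
r1 m[N→φ6] = [1, 1, 1, 1]
r1 m[N→φ7] = [1, 1, 1, 1]
r1 m[M→φ1] = [1, 1, 1, 1]
r1 m[Q→φ1] = [1, 1, 1, 1]
r1 m[Q→φ5] = [1, 1, 1, 1]
r1 m[D→φ0] = [1, 1, 1, 1]
r1 m[D→φ3] = [1, 1, 1, 1]
r2 m[φ0→N] = [9, 8, 8, 8]
r2 m[φ0→D] = [8, 9, 8, 4]
r2 m[φ1→N] = [9, 9, 8, 8]
r2 m[φ1→M] = [9, 7, 9, 9]
r2 m[φ1→Q] = [8, 9, 9, 9]
r2 m[φ2→N] = [3, 2, 1, 6]
r2 m[φ3→D] = [2, 1, 5, 7]
r2 m[φ4→N] = [8, 3, 8, 9]
r2 m[φ5→Q] = [6, 4, 5, 6]
r2 m[φ6→N] = [5, 6, 3, 2]
r2 m[φ7→N] = [2, 3, 1, 3]
r2 m[N→φ0] = [2160, 972, 192, 2592]
r2 m[N→φ1] = [2160, 864, 192, 2592]
r2 m[N→φ2] = [6480, 3888, 1536, 3456]
r2 m[N→φ4] = [2430, 2592, 192, 2304]
r2 m[N→φ6] = [3888, 1296, 512, 10368]
r2 m[N→φ7] = [9720, 2592, 1536, 6912]
r2 m[M→φ1] = [1, 1, 1, 1]
r2 m[Q→φ1] = [6, 4, 5, 6]
r2 m[Q→φ5] = [8, 9, 9, 9]
r2 m[D→φ0] = [2, 1, 5, 7]
r2 m[D→φ3] = [8, 9, 8, 4]
r3 m[φ0→N] = [21, 40, 21, 40]
r3 m[φ0→D] = [18144, 19440, 20736, 6480]
r3 m[φ1→N] = [54, 48, 42, 48]
r3 m[φ1→M] = [108864, 93312, 116640, 124416]
r3 m[φ1→Q] = [20736, 19440, 20736, 19440]
r3 m[φ2→N] = [3, 2, 1, 6]
r3 m[φ3→D] = [2, 1, 5, 7]
r3 m[φ4→N] = [8, 3, 8, 9]
r3 m[φ5→Q] = [6, 4, 5, 6]
r3 m[φ6→N] = [5, 6, 3, 2]
r3 m[φ7→N] = [2, 3, 1, 3]
r3 m[N→φ0] = [2160, 972, 192, 2592]
r3 m[N→φ1] = [2160, 864, 192, 2592]
r3 m[N→φ2] = [6480, 3888, 1536, 3456]
r3 m[N→φ4] = [2430, 2592, 192, 2304]
r3 m[N→φ6] = [3888, 1296, 512, 10368]
r3 m[N→φ7] = [9720, 2592, 1536, 6912]
r3 m[M→φ1] = [1, 1, 1, 1]
r3 m[Q→φ1] = [6, 4, 5, 6]
r3 m[Q→φ5] = [8, 9, 9, 9]
r3 m[D→φ0] = [2, 1, 5, 7]
r3 m[D→φ3] = [8, 9, 8, 4]
r4 m[φ0→N] = [21, 40, 21, 40]
r4 m[φ0→D] = [18144, 19440, 20736, 6480]
r4 m[φ1→N] = [54, 48, 42, 48]
r4 m[φ1→M] = [108864, 93312, 116640, 124416]
r4 m[φ1→Q] = [20736, 19440, 20736, 19440]
r4 m[φ2→N] = [3, 2, 1, 6]
r4 m[φ3→D] = [2, 1, 5, 7]
r4 m[φ4→N] = [8, 3, 8, 9]
r4 m[φ5→Q] = [6, 4, 5, 6]
r4 m[φ6→N] = [5, 6, 3, 2]
r4 m[φ7→N] = [2, 3, 1, 3]
r4 m[N→φ0] = [12960, 5184, 1008, 15552]
r4 m[N→φ1] = [5040, 4320, 504, 12960]
r4 m[N→φ2] = [90720, 103680, 21168, 103680]
r4 m[N→φ4] = [34020, 69120, 2646, 69120]
r4 m[N→φ6] = [54432, 34560, 7056, 311040]
r4 m[N→φ7] = [136080, 69120, 21168, 207360]
r4 m[M→φ1] = [1, 1, 1, 1]
r4 m[Q→φ1] = [6, 4, 5, 6]
r4 m[Q→φ5] = [20736, 19440, 20736, 19440]
r4 m[D→φ0] = [2, 1, 5, 7]
r4 m[D→φ3] = [18144, 19440, 20736, 6480]
r5 m[φ0→N] = [21, 40, 21, 40]
r5 m[φ0→D] = [108864, 116640, 124416, 38880]
r5 m[φ1→N] = [54, 48, 42, 48]
r5 m[φ1→M] = [544320, 466560, 544320, 622080]
r5 m[φ1→Q] = [103680, 90720, 103680, 90720]
r5 m[φ2→N] = [3, 2, 1, 6]
r5 m[φ3→D] = [2, 1, 5, 7]
r5 m[φ4→N] = [8, 3, 8, 9]
r5 m[φ5→Q] = [6, 4, 5, 6]
r5 m[φ6→N] = [5, 6, 3, 2]
r5 m[φ7→N] = [2, 3, 1, 3]
r5 m[N→φ0] = [12960, 5184, 1008, 15552]
r5 m[N→φ1] = [5040, 4320, 504, 12960]
r5 m[N→φ2] = [90720, 103680, 21168, 103680]
r5 m[N→φ4] = [34020, 69120, 2646, 69120]
r5 m[N→φ6] = [54432, 34560, 7056, 311040]
r5 m[N→φ7] = [136080, 69120, 21168, 207360]
r5 m[M→φ1] = [1, 1, 1, 1]
r5 m[Q→φ1] = [6, 4, 5, 6]
r5 m[Q→φ5] = [20736, 19440, 20736, 19440]
r5 m[D→φ0] = [2, 1, 5, 7]
r5 m[D→φ3] = [18144, 19440, 20736, 6480]
r6 m[φ0→N] = [21, 40, 21, 40]
r6 m[φ0→D] = [108864, 116640, 124416, 38880]
r6 m[φ1→N] = [54, 48, 42, 48]
r6 m[φ1→M] = [544320, 466560, 544320, 622080]
r6 m[φ1→Q] = [103680, 90720, 103680, 90720]
r6 m[φ2→N] = [3, 2, 1, 6]
r6 m[φ3→D] = [2, 1, 5, 7]
r6 m[φ4→N] = [8, 3, 8, 9]
r6 m[φ5→Q] = [6, 4, 5, 6]
r6 m[φ6→N] = [5, 6, 3, 2]
r6 m[φ7→N] = [2, 3, 1, 3]
r6 m[N→φ0] = [12960, 5184, 1008, 15552]
r6 m[N→φ1] = [5040, 4320, 504, 12960]
r6 m[N→φ2] = [90720, 103680, 21168, 103680]
r6 m[N→φ4] = [34020, 69120, 2646, 69120]
r6 m[N→φ6] = [54432, 34560, 7056, 311040]
r6 m[N→φ7] = [136080, 69120, 21168, 207360]
r6 m[M→φ1] = [1, 1, 1, 1]
r6 m[Q→φ1] = [6, 4, 5, 6]
r6 m[Q→φ5] = [103680, 90720, 103680, 90720]
r6 m[D→φ0] = [2, 1, 5, 7]
r6 m[D→φ3] = [108864, 116640, 124416, 38880]
r7 m[φ0→N] = [21, 40, 21, 40]
r7 m[φ0→D] = [108864, 116640, 124416, 38880]
r7 m[φ1→N] = [54, 48, 42, 48]
r7 m[φ1→M] = [544320, 466560, 544320, 622080]
r7 m[φ1→Q] = [103680, 90720, 103680, 90720]
r7 m[φ2→N] = [3, 2, 1, 6]
r7 m[φ3→D] = [2, 1, 5, 7]
r7 m[φ4→N] = [8, 3, 8, 9]
r7 m[φ5→Q] = [6, 4, 5, 6]
r7 m[φ6→N] = [5, 6, 3, 2]
r7 m[φ7→N] = [2, 3, 1, 3]
r7 m[N→φ0] = [12960, 5184, 1008, 15552]
r7 m[N→φ1] = [5040, 4320, 504, 12960]
r7 m[N→φ2] = [90720, 103680, 21168, 103680]
r7 m[N→φ4] = [34020, 69120, 2646, 69120]
r7 m[N→φ6] = [54432, 34560, 7056, 311040]
r7 m[N→φ7] = [136080, 69120, 21168, 207360]
r7 m[M→φ1] = [1, 1, 1, 1]
r7 m[Q→φ1] = [6, 4, 5, 6]
r7 m[Q→φ5] = [103680, 90720, 103680, 90720]
r7 m[D→φ0] = [2, 1, 5, 7]
r7 m[D→φ3] = [108864, 116640, 124416, 38880]
fixed point reached at round 7
traceback from N: (N=3, M=3, Q=0, D=2), score=622080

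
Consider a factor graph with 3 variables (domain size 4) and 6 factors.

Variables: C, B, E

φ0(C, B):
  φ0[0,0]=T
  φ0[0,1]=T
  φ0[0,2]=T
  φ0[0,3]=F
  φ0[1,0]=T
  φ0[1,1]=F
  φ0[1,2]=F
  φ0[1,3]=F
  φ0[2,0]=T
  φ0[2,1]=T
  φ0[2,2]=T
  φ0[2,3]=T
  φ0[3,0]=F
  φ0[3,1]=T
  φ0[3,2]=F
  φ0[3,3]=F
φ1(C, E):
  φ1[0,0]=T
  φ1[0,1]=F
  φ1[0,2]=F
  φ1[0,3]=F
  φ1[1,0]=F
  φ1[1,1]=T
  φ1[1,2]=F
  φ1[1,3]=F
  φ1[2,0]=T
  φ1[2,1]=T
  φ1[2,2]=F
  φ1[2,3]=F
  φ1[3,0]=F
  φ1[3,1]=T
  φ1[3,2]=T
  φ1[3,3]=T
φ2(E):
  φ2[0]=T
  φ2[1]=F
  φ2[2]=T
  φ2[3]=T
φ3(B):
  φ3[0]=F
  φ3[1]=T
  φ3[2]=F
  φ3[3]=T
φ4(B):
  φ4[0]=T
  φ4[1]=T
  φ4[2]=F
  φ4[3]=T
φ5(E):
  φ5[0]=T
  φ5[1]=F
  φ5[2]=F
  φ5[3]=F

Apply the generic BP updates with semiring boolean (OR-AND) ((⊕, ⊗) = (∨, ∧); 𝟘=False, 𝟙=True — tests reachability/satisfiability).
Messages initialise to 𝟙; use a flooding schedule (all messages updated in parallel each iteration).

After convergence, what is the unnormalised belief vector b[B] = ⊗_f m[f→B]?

b[B] = [F, T, F, T]

init: all messages = 𝟙 over 4 values
r1 m[φ0→C] = [T, T, T, T]
r1 m[φ0→B] = [T, T, T, T]
r1 m[φ1→C] = [T, T, T, T]
r1 m[φ1→E] = [T, T, T, T]
r1 m[φ2→E] = [T, F, T, T]
r1 m[φ3→B] = [F, T, F, T]
r1 m[φ4→B] = [T, T, F, T]
r1 m[φ5→E] = [T, F, F, F]
r1 m[C→φ0] = [T, T, T, T]
r1 m[C→φ1] = [T, T, T, T]
r1 m[B→φ0] = [T, T, T, T]
r1 m[B→φ3] = [T, T, T, T]
r1 m[B→φ4] = [T, T, T, T]
r1 m[E→φ1] = [T, T, T, T]
r1 m[E→φ2] = [T, T, T, T]
r1 m[E→φ5] = [T, T, T, T]
r2 m[φ0→C] = [T, T, T, T]
r2 m[φ0→B] = [T, T, T, T]
r2 m[φ1→C] = [T, T, T, T]
r2 m[φ1→E] = [T, T, T, T]
r2 m[φ2→E] = [T, F, T, T]
r2 m[φ3→B] = [F, T, F, T]
r2 m[φ4→B] = [T, T, F, T]
r2 m[φ5→E] = [T, F, F, F]
r2 m[C→φ0] = [T, T, T, T]
r2 m[C→φ1] = [T, T, T, T]
r2 m[B→φ0] = [F, T, F, T]
r2 m[B→φ3] = [T, T, F, T]
r2 m[B→φ4] = [F, T, F, T]
r2 m[E→φ1] = [T, F, F, F]
r2 m[E→φ2] = [T, F, F, F]
r2 m[E→φ5] = [T, F, T, T]
r3 m[φ0→C] = [T, F, T, T]
r3 m[φ0→B] = [T, T, T, T]
r3 m[φ1→C] = [T, F, T, F]
r3 m[φ1→E] = [T, T, T, T]
r3 m[φ2→E] = [T, F, T, T]
r3 m[φ3→B] = [F, T, F, T]
r3 m[φ4→B] = [T, T, F, T]
r3 m[φ5→E] = [T, F, F, F]
r3 m[C→φ0] = [T, T, T, T]
r3 m[C→φ1] = [T, T, T, T]
r3 m[B→φ0] = [F, T, F, T]
r3 m[B→φ3] = [T, T, F, T]
r3 m[B→φ4] = [F, T, F, T]
r3 m[E→φ1] = [T, F, F, F]
r3 m[E→φ2] = [T, F, F, F]
r3 m[E→φ5] = [T, F, T, T]
r4 m[φ0→C] = [T, F, T, T]
r4 m[φ0→B] = [T, T, T, T]
r4 m[φ1→C] = [T, F, T, F]
r4 m[φ1→E] = [T, T, T, T]
r4 m[φ2→E] = [T, F, T, T]
r4 m[φ3→B] = [F, T, F, T]
r4 m[φ4→B] = [T, T, F, T]
r4 m[φ5→E] = [T, F, F, F]
r4 m[C→φ0] = [T, F, T, F]
r4 m[C→φ1] = [T, F, T, T]
r4 m[B→φ0] = [F, T, F, T]
r4 m[B→φ3] = [T, T, F, T]
r4 m[B→φ4] = [F, T, F, T]
r4 m[E→φ1] = [T, F, F, F]
r4 m[E→φ2] = [T, F, F, F]
r4 m[E→φ5] = [T, F, T, T]
r5 m[φ0→C] = [T, F, T, T]
r5 m[φ0→B] = [T, T, T, T]
r5 m[φ1→C] = [T, F, T, F]
r5 m[φ1→E] = [T, T, T, T]
r5 m[φ2→E] = [T, F, T, T]
r5 m[φ3→B] = [F, T, F, T]
r5 m[φ4→B] = [T, T, F, T]
r5 m[φ5→E] = [T, F, F, F]
r5 m[C→φ0] = [T, F, T, F]
r5 m[C→φ1] = [T, F, T, T]
r5 m[B→φ0] = [F, T, F, T]
r5 m[B→φ3] = [T, T, F, T]
r5 m[B→φ4] = [F, T, F, T]
r5 m[E→φ1] = [T, F, F, F]
r5 m[E→φ2] = [T, F, F, F]
r5 m[E→φ5] = [T, F, T, T]
fixed point reached at round 5
b[B] = ⊗ incoming = [F, T, F, T]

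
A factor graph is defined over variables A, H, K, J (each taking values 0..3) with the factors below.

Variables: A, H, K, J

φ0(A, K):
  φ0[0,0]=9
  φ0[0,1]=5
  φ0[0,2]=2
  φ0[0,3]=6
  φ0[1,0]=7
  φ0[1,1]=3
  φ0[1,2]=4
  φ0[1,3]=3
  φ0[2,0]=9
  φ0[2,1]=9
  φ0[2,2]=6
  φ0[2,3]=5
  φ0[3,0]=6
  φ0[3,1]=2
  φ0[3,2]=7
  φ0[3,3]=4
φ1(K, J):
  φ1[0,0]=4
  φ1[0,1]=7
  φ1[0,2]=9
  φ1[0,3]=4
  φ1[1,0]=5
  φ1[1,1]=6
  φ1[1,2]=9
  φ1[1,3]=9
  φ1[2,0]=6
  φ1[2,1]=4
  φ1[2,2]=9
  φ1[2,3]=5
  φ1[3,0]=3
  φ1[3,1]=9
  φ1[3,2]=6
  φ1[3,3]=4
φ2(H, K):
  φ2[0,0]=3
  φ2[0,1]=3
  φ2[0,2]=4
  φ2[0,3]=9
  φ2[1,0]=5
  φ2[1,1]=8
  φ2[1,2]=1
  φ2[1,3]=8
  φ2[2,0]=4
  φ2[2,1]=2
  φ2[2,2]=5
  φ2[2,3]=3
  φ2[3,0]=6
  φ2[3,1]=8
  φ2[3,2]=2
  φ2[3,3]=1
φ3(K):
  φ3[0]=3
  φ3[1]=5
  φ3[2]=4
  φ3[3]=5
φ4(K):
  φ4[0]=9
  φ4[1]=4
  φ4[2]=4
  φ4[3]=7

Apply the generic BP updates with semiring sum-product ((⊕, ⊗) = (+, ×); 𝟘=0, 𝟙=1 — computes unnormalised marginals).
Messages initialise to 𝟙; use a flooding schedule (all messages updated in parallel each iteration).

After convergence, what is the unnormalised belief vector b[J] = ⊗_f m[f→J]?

init: all messages = 𝟙 over 4 values
r1 m[φ0→A] = [22, 17, 29, 19]
r1 m[φ0→K] = [31, 19, 19, 18]
r1 m[φ1→K] = [24, 29, 24, 22]
r1 m[φ1→J] = [18, 26, 33, 22]
r1 m[φ2→H] = [19, 22, 14, 17]
r1 m[φ2→K] = [18, 21, 12, 21]
r1 m[φ3→K] = [3, 5, 4, 5]
r1 m[φ4→K] = [9, 4, 4, 7]
r1 m[A→φ0] = [1, 1, 1, 1]
r1 m[H→φ2] = [1, 1, 1, 1]
r1 m[K→φ0] = [1, 1, 1, 1]
r1 m[K→φ1] = [1, 1, 1, 1]
r1 m[K→φ2] = [1, 1, 1, 1]
r1 m[K→φ3] = [1, 1, 1, 1]
r1 m[K→φ4] = [1, 1, 1, 1]
r1 m[J→φ1] = [1, 1, 1, 1]
r2 m[φ0→A] = [22, 17, 29, 19]
r2 m[φ0→K] = [31, 19, 19, 18]
r2 m[φ1→K] = [24, 29, 24, 22]
r2 m[φ1→J] = [18, 26, 33, 22]
r2 m[φ2→H] = [19, 22, 14, 17]
r2 m[φ2→K] = [18, 21, 12, 21]
r2 m[φ3→K] = [3, 5, 4, 5]
r2 m[φ4→K] = [9, 4, 4, 7]
r2 m[A→φ0] = [1, 1, 1, 1]
r2 m[H→φ2] = [1, 1, 1, 1]
r2 m[K→φ0] = [11664, 12180, 4608, 16170]
r2 m[K→φ1] = [15066, 7980, 3648, 13230]
r2 m[K→φ2] = [20088, 11020, 7296, 13860]
r2 m[K→φ3] = [120528, 46284, 21888, 58212]
r2 m[K→φ4] = [40176, 57855, 21888, 41580]
r2 m[J→φ1] = [1, 1, 1, 1]
r3 m[φ0→A] = [272112, 185130, 323094, 191280]
r3 m[φ0→K] = [31, 19, 19, 18]
r3 m[φ1→K] = [24, 29, 24, 22]
r3 m[φ1→J] = [161742, 287004, 319626, 203244]
r3 m[φ2→H] = [247248, 306776, 180452, 237140]
r3 m[φ2→K] = [18, 21, 12, 21]
r3 m[φ3→K] = [3, 5, 4, 5]
r3 m[φ4→K] = [9, 4, 4, 7]
r3 m[A→φ0] = [1, 1, 1, 1]
r3 m[H→φ2] = [1, 1, 1, 1]
r3 m[K→φ0] = [11664, 12180, 4608, 16170]
r3 m[K→φ1] = [15066, 7980, 3648, 13230]
r3 m[K→φ2] = [20088, 11020, 7296, 13860]
r3 m[K→φ3] = [120528, 46284, 21888, 58212]
r3 m[K→φ4] = [40176, 57855, 21888, 41580]
r3 m[J→φ1] = [1, 1, 1, 1]
r4 m[φ0→A] = [272112, 185130, 323094, 191280]
r4 m[φ0→K] = [31, 19, 19, 18]
r4 m[φ1→K] = [24, 29, 24, 22]
r4 m[φ1→J] = [161742, 287004, 319626, 203244]
r4 m[φ2→H] = [247248, 306776, 180452, 237140]
r4 m[φ2→K] = [18, 21, 12, 21]
r4 m[φ3→K] = [3, 5, 4, 5]
r4 m[φ4→K] = [9, 4, 4, 7]
r4 m[A→φ0] = [1, 1, 1, 1]
r4 m[H→φ2] = [1, 1, 1, 1]
r4 m[K→φ0] = [11664, 12180, 4608, 16170]
r4 m[K→φ1] = [15066, 7980, 3648, 13230]
r4 m[K→φ2] = [20088, 11020, 7296, 13860]
r4 m[K→φ3] = [120528, 46284, 21888, 58212]
r4 m[K→φ4] = [40176, 57855, 21888, 41580]
r4 m[J→φ1] = [1, 1, 1, 1]
fixed point reached at round 4
b[J] = ⊗ incoming = [161742, 287004, 319626, 203244]

b[J] = [161742, 287004, 319626, 203244]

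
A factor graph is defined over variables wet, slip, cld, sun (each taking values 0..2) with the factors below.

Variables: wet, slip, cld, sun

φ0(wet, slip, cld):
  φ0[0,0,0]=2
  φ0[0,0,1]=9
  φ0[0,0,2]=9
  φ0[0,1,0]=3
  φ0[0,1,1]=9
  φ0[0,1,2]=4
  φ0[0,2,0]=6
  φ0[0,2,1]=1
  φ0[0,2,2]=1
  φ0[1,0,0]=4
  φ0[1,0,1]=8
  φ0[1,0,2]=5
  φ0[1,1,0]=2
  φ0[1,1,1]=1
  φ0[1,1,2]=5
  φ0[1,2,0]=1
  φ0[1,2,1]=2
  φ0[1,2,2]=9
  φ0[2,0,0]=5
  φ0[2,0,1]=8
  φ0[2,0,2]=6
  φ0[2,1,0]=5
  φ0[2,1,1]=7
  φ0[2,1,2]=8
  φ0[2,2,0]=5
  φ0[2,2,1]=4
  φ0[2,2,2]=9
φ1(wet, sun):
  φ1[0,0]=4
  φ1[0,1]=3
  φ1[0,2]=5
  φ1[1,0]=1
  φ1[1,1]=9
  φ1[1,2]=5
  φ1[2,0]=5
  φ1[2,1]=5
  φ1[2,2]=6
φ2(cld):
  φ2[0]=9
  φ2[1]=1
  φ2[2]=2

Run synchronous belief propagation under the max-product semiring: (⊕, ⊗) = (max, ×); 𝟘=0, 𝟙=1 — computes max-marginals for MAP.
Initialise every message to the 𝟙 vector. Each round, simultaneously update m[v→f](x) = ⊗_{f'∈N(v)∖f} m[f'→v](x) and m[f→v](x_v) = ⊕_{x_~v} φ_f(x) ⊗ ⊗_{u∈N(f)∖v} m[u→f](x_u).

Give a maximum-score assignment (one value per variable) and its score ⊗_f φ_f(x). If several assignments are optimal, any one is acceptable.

init: all messages = 𝟙 over 3 values
r1 m[φ0→wet] = [9, 9, 9]
r1 m[φ0→slip] = [9, 9, 9]
r1 m[φ0→cld] = [6, 9, 9]
r1 m[φ1→wet] = [5, 9, 6]
r1 m[φ1→sun] = [5, 9, 6]
r1 m[φ2→cld] = [9, 1, 2]
r1 m[wet→φ0] = [1, 1, 1]
r1 m[wet→φ1] = [1, 1, 1]
r1 m[slip→φ0] = [1, 1, 1]
r1 m[cld→φ0] = [1, 1, 1]
r1 m[cld→φ2] = [1, 1, 1]
r1 m[sun→φ1] = [1, 1, 1]
r2 m[φ0→wet] = [9, 9, 9]
r2 m[φ0→slip] = [9, 9, 9]
r2 m[φ0→cld] = [6, 9, 9]
r2 m[φ1→wet] = [5, 9, 6]
r2 m[φ1→sun] = [5, 9, 6]
r2 m[φ2→cld] = [9, 1, 2]
r2 m[wet→φ0] = [5, 9, 6]
r2 m[wet→φ1] = [9, 9, 9]
r2 m[slip→φ0] = [1, 1, 1]
r2 m[cld→φ0] = [9, 1, 2]
r2 m[cld→φ2] = [6, 9, 9]
r2 m[sun→φ1] = [1, 1, 1]
r3 m[φ0→wet] = [54, 36, 45]
r3 m[φ0→slip] = [324, 270, 270]
r3 m[φ0→cld] = [36, 72, 81]
r3 m[φ1→wet] = [5, 9, 6]
r3 m[φ1→sun] = [45, 81, 54]
r3 m[φ2→cld] = [9, 1, 2]
r3 m[wet→φ0] = [5, 9, 6]
r3 m[wet→φ1] = [9, 9, 9]
r3 m[slip→φ0] = [1, 1, 1]
r3 m[cld→φ0] = [9, 1, 2]
r3 m[cld→φ2] = [6, 9, 9]
r3 m[sun→φ1] = [1, 1, 1]
r4 m[φ0→wet] = [54, 36, 45]
r4 m[φ0→slip] = [324, 270, 270]
r4 m[φ0→cld] = [36, 72, 81]
r4 m[φ1→wet] = [5, 9, 6]
r4 m[φ1→sun] = [45, 81, 54]
r4 m[φ2→cld] = [9, 1, 2]
r4 m[wet→φ0] = [5, 9, 6]
r4 m[wet→φ1] = [54, 36, 45]
r4 m[slip→φ0] = [1, 1, 1]
r4 m[cld→φ0] = [9, 1, 2]
r4 m[cld→φ2] = [36, 72, 81]
r4 m[sun→φ1] = [1, 1, 1]
r5 m[φ0→wet] = [54, 36, 45]
r5 m[φ0→slip] = [324, 270, 270]
r5 m[φ0→cld] = [36, 72, 81]
r5 m[φ1→wet] = [5, 9, 6]
r5 m[φ1→sun] = [225, 324, 270]
r5 m[φ2→cld] = [9, 1, 2]
r5 m[wet→φ0] = [5, 9, 6]
r5 m[wet→φ1] = [54, 36, 45]
r5 m[slip→φ0] = [1, 1, 1]
r5 m[cld→φ0] = [9, 1, 2]
r5 m[cld→φ2] = [36, 72, 81]
r5 m[sun→φ1] = [1, 1, 1]
r6 m[φ0→wet] = [54, 36, 45]
r6 m[φ0→slip] = [324, 270, 270]
r6 m[φ0→cld] = [36, 72, 81]
r6 m[φ1→wet] = [5, 9, 6]
r6 m[φ1→sun] = [225, 324, 270]
r6 m[φ2→cld] = [9, 1, 2]
r6 m[wet→φ0] = [5, 9, 6]
r6 m[wet→φ1] = [54, 36, 45]
r6 m[slip→φ0] = [1, 1, 1]
r6 m[cld→φ0] = [9, 1, 2]
r6 m[cld→φ2] = [36, 72, 81]
r6 m[sun→φ1] = [1, 1, 1]
fixed point reached at round 6
traceback from wet: (wet=1, slip=0, cld=0, sun=1), score=324

assignment: (wet=1, slip=0, cld=0, sun=1); score = 324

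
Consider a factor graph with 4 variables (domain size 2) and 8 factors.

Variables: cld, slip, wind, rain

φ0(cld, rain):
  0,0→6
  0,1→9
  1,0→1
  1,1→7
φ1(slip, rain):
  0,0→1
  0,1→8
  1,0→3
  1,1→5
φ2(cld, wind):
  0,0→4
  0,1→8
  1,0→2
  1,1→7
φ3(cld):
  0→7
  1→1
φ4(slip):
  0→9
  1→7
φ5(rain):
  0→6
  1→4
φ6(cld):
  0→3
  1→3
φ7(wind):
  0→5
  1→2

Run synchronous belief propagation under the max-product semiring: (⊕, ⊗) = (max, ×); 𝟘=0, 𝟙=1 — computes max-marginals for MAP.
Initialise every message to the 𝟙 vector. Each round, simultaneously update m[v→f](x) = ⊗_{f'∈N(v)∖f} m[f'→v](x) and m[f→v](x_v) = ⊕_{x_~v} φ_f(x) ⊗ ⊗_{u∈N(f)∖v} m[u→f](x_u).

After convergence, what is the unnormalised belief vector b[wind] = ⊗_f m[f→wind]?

init: all messages = 𝟙 over 2 values
r1 m[φ0→cld] = [9, 7]
r1 m[φ0→rain] = [6, 9]
r1 m[φ1→slip] = [8, 5]
r1 m[φ1→rain] = [3, 8]
r1 m[φ2→cld] = [8, 7]
r1 m[φ2→wind] = [4, 8]
r1 m[φ3→cld] = [7, 1]
r1 m[φ4→slip] = [9, 7]
r1 m[φ5→rain] = [6, 4]
r1 m[φ6→cld] = [3, 3]
r1 m[φ7→wind] = [5, 2]
r1 m[cld→φ0] = [1, 1]
r1 m[cld→φ2] = [1, 1]
r1 m[cld→φ3] = [1, 1]
r1 m[cld→φ6] = [1, 1]
r1 m[slip→φ1] = [1, 1]
r1 m[slip→φ4] = [1, 1]
r1 m[wind→φ2] = [1, 1]
r1 m[wind→φ7] = [1, 1]
r1 m[rain→φ0] = [1, 1]
r1 m[rain→φ1] = [1, 1]
r1 m[rain→φ5] = [1, 1]
r2 m[φ0→cld] = [9, 7]
r2 m[φ0→rain] = [6, 9]
r2 m[φ1→slip] = [8, 5]
r2 m[φ1→rain] = [3, 8]
r2 m[φ2→cld] = [8, 7]
r2 m[φ2→wind] = [4, 8]
r2 m[φ3→cld] = [7, 1]
r2 m[φ4→slip] = [9, 7]
r2 m[φ5→rain] = [6, 4]
r2 m[φ6→cld] = [3, 3]
r2 m[φ7→wind] = [5, 2]
r2 m[cld→φ0] = [168, 21]
r2 m[cld→φ2] = [189, 21]
r2 m[cld→φ3] = [216, 147]
r2 m[cld→φ6] = [504, 49]
r2 m[slip→φ1] = [9, 7]
r2 m[slip→φ4] = [8, 5]
r2 m[wind→φ2] = [5, 2]
r2 m[wind→φ7] = [4, 8]
r2 m[rain→φ0] = [18, 32]
r2 m[rain→φ1] = [36, 36]
r2 m[rain→φ5] = [18, 72]
r3 m[φ0→cld] = [288, 224]
r3 m[φ0→rain] = [1008, 1512]
r3 m[φ1→slip] = [288, 180]
r3 m[φ1→rain] = [21, 72]
r3 m[φ2→cld] = [20, 14]
r3 m[φ2→wind] = [756, 1512]
r3 m[φ3→cld] = [7, 1]
r3 m[φ4→slip] = [9, 7]
r3 m[φ5→rain] = [6, 4]
r3 m[φ6→cld] = [3, 3]
r3 m[φ7→wind] = [5, 2]
r3 m[cld→φ0] = [168, 21]
r3 m[cld→φ2] = [189, 21]
r3 m[cld→φ3] = [216, 147]
r3 m[cld→φ6] = [504, 49]
r3 m[slip→φ1] = [9, 7]
r3 m[slip→φ4] = [8, 5]
r3 m[wind→φ2] = [5, 2]
r3 m[wind→φ7] = [4, 8]
r3 m[rain→φ0] = [18, 32]
r3 m[rain→φ1] = [36, 36]
r3 m[rain→φ5] = [18, 72]
r4 m[φ0→cld] = [288, 224]
r4 m[φ0→rain] = [1008, 1512]
r4 m[φ1→slip] = [288, 180]
r4 m[φ1→rain] = [21, 72]
r4 m[φ2→cld] = [20, 14]
r4 m[φ2→wind] = [756, 1512]
r4 m[φ3→cld] = [7, 1]
r4 m[φ4→slip] = [9, 7]
r4 m[φ5→rain] = [6, 4]
r4 m[φ6→cld] = [3, 3]
r4 m[φ7→wind] = [5, 2]
r4 m[cld→φ0] = [420, 42]
r4 m[cld→φ2] = [6048, 672]
r4 m[cld→φ3] = [17280, 9408]
r4 m[cld→φ6] = [40320, 3136]
r4 m[slip→φ1] = [9, 7]
r4 m[slip→φ4] = [288, 180]
r4 m[wind→φ2] = [5, 2]
r4 m[wind→φ7] = [756, 1512]
r4 m[rain→φ0] = [126, 288]
r4 m[rain→φ1] = [6048, 6048]
r4 m[rain→φ5] = [21168, 108864]
r5 m[φ0→cld] = [2592, 2016]
r5 m[φ0→rain] = [2520, 3780]
r5 m[φ1→slip] = [48384, 30240]
r5 m[φ1→rain] = [21, 72]
r5 m[φ2→cld] = [20, 14]
r5 m[φ2→wind] = [24192, 48384]
r5 m[φ3→cld] = [7, 1]
r5 m[φ4→slip] = [9, 7]
r5 m[φ5→rain] = [6, 4]
r5 m[φ6→cld] = [3, 3]
r5 m[φ7→wind] = [5, 2]
r5 m[cld→φ0] = [420, 42]
r5 m[cld→φ2] = [6048, 672]
r5 m[cld→φ3] = [17280, 9408]
r5 m[cld→φ6] = [40320, 3136]
r5 m[slip→φ1] = [9, 7]
r5 m[slip→φ4] = [288, 180]
r5 m[wind→φ2] = [5, 2]
r5 m[wind→φ7] = [756, 1512]
r5 m[rain→φ0] = [126, 288]
r5 m[rain→φ1] = [6048, 6048]
r5 m[rain→φ5] = [21168, 108864]
r6 m[φ0→cld] = [2592, 2016]
r6 m[φ0→rain] = [2520, 3780]
r6 m[φ1→slip] = [48384, 30240]
r6 m[φ1→rain] = [21, 72]
r6 m[φ2→cld] = [20, 14]
r6 m[φ2→wind] = [24192, 48384]
r6 m[φ3→cld] = [7, 1]
r6 m[φ4→slip] = [9, 7]
r6 m[φ5→rain] = [6, 4]
r6 m[φ6→cld] = [3, 3]
r6 m[φ7→wind] = [5, 2]
r6 m[cld→φ0] = [420, 42]
r6 m[cld→φ2] = [54432, 6048]
r6 m[cld→φ3] = [155520, 84672]
r6 m[cld→φ6] = [362880, 28224]
r6 m[slip→φ1] = [9, 7]
r6 m[slip→φ4] = [48384, 30240]
r6 m[wind→φ2] = [5, 2]
r6 m[wind→φ7] = [24192, 48384]
r6 m[rain→φ0] = [126, 288]
r6 m[rain→φ1] = [15120, 15120]
r6 m[rain→φ5] = [52920, 272160]
r7 m[φ0→cld] = [2592, 2016]
r7 m[φ0→rain] = [2520, 3780]
r7 m[φ1→slip] = [120960, 75600]
r7 m[φ1→rain] = [21, 72]
r7 m[φ2→cld] = [20, 14]
r7 m[φ2→wind] = [217728, 435456]
r7 m[φ3→cld] = [7, 1]
r7 m[φ4→slip] = [9, 7]
r7 m[φ5→rain] = [6, 4]
r7 m[φ6→cld] = [3, 3]
r7 m[φ7→wind] = [5, 2]
r7 m[cld→φ0] = [420, 42]
r7 m[cld→φ2] = [54432, 6048]
r7 m[cld→φ3] = [155520, 84672]
r7 m[cld→φ6] = [362880, 28224]
r7 m[slip→φ1] = [9, 7]
r7 m[slip→φ4] = [48384, 30240]
r7 m[wind→φ2] = [5, 2]
r7 m[wind→φ7] = [24192, 48384]
r7 m[rain→φ0] = [126, 288]
r7 m[rain→φ1] = [15120, 15120]
r7 m[rain→φ5] = [52920, 272160]
r8 m[φ0→cld] = [2592, 2016]
r8 m[φ0→rain] = [2520, 3780]
r8 m[φ1→slip] = [120960, 75600]
r8 m[φ1→rain] = [21, 72]
r8 m[φ2→cld] = [20, 14]
r8 m[φ2→wind] = [217728, 435456]
r8 m[φ3→cld] = [7, 1]
r8 m[φ4→slip] = [9, 7]
r8 m[φ5→rain] = [6, 4]
r8 m[φ6→cld] = [3, 3]
r8 m[φ7→wind] = [5, 2]
r8 m[cld→φ0] = [420, 42]
r8 m[cld→φ2] = [54432, 6048]
r8 m[cld→φ3] = [155520, 84672]
r8 m[cld→φ6] = [362880, 28224]
r8 m[slip→φ1] = [9, 7]
r8 m[slip→φ4] = [120960, 75600]
r8 m[wind→φ2] = [5, 2]
r8 m[wind→φ7] = [217728, 435456]
r8 m[rain→φ0] = [126, 288]
r8 m[rain→φ1] = [15120, 15120]
r8 m[rain→φ5] = [52920, 272160]
r9 m[φ0→cld] = [2592, 2016]
r9 m[φ0→rain] = [2520, 3780]
r9 m[φ1→slip] = [120960, 75600]
r9 m[φ1→rain] = [21, 72]
r9 m[φ2→cld] = [20, 14]
r9 m[φ2→wind] = [217728, 435456]
r9 m[φ3→cld] = [7, 1]
r9 m[φ4→slip] = [9, 7]
r9 m[φ5→rain] = [6, 4]
r9 m[φ6→cld] = [3, 3]
r9 m[φ7→wind] = [5, 2]
r9 m[cld→φ0] = [420, 42]
r9 m[cld→φ2] = [54432, 6048]
r9 m[cld→φ3] = [155520, 84672]
r9 m[cld→φ6] = [362880, 28224]
r9 m[slip→φ1] = [9, 7]
r9 m[slip→φ4] = [120960, 75600]
r9 m[wind→φ2] = [5, 2]
r9 m[wind→φ7] = [217728, 435456]
r9 m[rain→φ0] = [126, 288]
r9 m[rain→φ1] = [15120, 15120]
r9 m[rain→φ5] = [52920, 272160]
fixed point reached at round 9
b[wind] = ⊗ incoming = [1088640, 870912]

b[wind] = [1088640, 870912]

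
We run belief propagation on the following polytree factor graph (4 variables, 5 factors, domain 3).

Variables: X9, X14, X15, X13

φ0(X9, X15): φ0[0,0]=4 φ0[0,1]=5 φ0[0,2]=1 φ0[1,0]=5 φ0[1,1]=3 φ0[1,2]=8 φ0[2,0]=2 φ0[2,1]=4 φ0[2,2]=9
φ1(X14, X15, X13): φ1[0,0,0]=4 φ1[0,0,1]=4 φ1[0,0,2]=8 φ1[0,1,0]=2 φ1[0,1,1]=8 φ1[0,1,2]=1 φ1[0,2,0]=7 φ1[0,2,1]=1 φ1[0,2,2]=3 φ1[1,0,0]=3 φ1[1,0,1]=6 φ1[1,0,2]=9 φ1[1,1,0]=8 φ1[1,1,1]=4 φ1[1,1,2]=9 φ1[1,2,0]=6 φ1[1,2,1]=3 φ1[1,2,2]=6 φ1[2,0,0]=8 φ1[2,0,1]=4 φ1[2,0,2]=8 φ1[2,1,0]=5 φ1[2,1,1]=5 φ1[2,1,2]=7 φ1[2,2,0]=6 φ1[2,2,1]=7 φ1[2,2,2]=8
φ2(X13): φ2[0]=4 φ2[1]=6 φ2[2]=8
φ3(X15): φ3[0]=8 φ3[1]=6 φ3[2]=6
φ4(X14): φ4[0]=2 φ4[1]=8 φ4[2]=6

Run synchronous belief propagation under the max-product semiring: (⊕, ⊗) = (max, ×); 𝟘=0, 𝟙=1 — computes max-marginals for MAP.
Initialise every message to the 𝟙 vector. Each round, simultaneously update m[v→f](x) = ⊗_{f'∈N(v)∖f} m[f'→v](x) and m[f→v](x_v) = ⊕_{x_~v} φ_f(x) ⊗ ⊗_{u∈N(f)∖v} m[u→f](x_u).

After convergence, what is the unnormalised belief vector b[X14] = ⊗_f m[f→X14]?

b[X14] = [5120, 23040, 20736]

init: all messages = 𝟙 over 3 values
r1 m[φ0→X9] = [5, 8, 9]
r1 m[φ0→X15] = [5, 5, 9]
r1 m[φ1→X14] = [8, 9, 8]
r1 m[φ1→X15] = [9, 9, 8]
r1 m[φ1→X13] = [8, 8, 9]
r1 m[φ2→X13] = [4, 6, 8]
r1 m[φ3→X15] = [8, 6, 6]
r1 m[φ4→X14] = [2, 8, 6]
r1 m[X9→φ0] = [1, 1, 1]
r1 m[X14→φ1] = [1, 1, 1]
r1 m[X14→φ4] = [1, 1, 1]
r1 m[X15→φ0] = [1, 1, 1]
r1 m[X15→φ1] = [1, 1, 1]
r1 m[X15→φ3] = [1, 1, 1]
r1 m[X13→φ1] = [1, 1, 1]
r1 m[X13→φ2] = [1, 1, 1]
r2 m[φ0→X9] = [5, 8, 9]
r2 m[φ0→X15] = [5, 5, 9]
r2 m[φ1→X14] = [8, 9, 8]
r2 m[φ1→X15] = [9, 9, 8]
r2 m[φ1→X13] = [8, 8, 9]
r2 m[φ2→X13] = [4, 6, 8]
r2 m[φ3→X15] = [8, 6, 6]
r2 m[φ4→X14] = [2, 8, 6]
r2 m[X9→φ0] = [1, 1, 1]
r2 m[X14→φ1] = [2, 8, 6]
r2 m[X14→φ4] = [8, 9, 8]
r2 m[X15→φ0] = [72, 54, 48]
r2 m[X15→φ1] = [40, 30, 54]
r2 m[X15→φ3] = [45, 45, 72]
r2 m[X13→φ1] = [4, 6, 8]
r2 m[X13→φ2] = [8, 8, 9]
r3 m[φ0→X9] = [288, 384, 432]
r3 m[φ0→X15] = [5, 5, 9]
r3 m[φ1→X14] = [2560, 2880, 3456]
r3 m[φ1→X15] = [576, 576, 384]
r3 m[φ1→X13] = [2592, 2268, 2880]
r3 m[φ2→X13] = [4, 6, 8]
r3 m[φ3→X15] = [8, 6, 6]
r3 m[φ4→X14] = [2, 8, 6]
r3 m[X9→φ0] = [1, 1, 1]
r3 m[X14→φ1] = [2, 8, 6]
r3 m[X14→φ4] = [8, 9, 8]
r3 m[X15→φ0] = [72, 54, 48]
r3 m[X15→φ1] = [40, 30, 54]
r3 m[X15→φ3] = [45, 45, 72]
r3 m[X13→φ1] = [4, 6, 8]
r3 m[X13→φ2] = [8, 8, 9]
r4 m[φ0→X9] = [288, 384, 432]
r4 m[φ0→X15] = [5, 5, 9]
r4 m[φ1→X14] = [2560, 2880, 3456]
r4 m[φ1→X15] = [576, 576, 384]
r4 m[φ1→X13] = [2592, 2268, 2880]
r4 m[φ2→X13] = [4, 6, 8]
r4 m[φ3→X15] = [8, 6, 6]
r4 m[φ4→X14] = [2, 8, 6]
r4 m[X9→φ0] = [1, 1, 1]
r4 m[X14→φ1] = [2, 8, 6]
r4 m[X14→φ4] = [2560, 2880, 3456]
r4 m[X15→φ0] = [4608, 3456, 2304]
r4 m[X15→φ1] = [40, 30, 54]
r4 m[X15→φ3] = [2880, 2880, 3456]
r4 m[X13→φ1] = [4, 6, 8]
r4 m[X13→φ2] = [2592, 2268, 2880]
r5 m[φ0→X9] = [18432, 23040, 20736]
r5 m[φ0→X15] = [5, 5, 9]
r5 m[φ1→X14] = [2560, 2880, 3456]
r5 m[φ1→X15] = [576, 576, 384]
r5 m[φ1→X13] = [2592, 2268, 2880]
r5 m[φ2→X13] = [4, 6, 8]
r5 m[φ3→X15] = [8, 6, 6]
r5 m[φ4→X14] = [2, 8, 6]
r5 m[X9→φ0] = [1, 1, 1]
r5 m[X14→φ1] = [2, 8, 6]
r5 m[X14→φ4] = [2560, 2880, 3456]
r5 m[X15→φ0] = [4608, 3456, 2304]
r5 m[X15→φ1] = [40, 30, 54]
r5 m[X15→φ3] = [2880, 2880, 3456]
r5 m[X13→φ1] = [4, 6, 8]
r5 m[X13→φ2] = [2592, 2268, 2880]
r6 m[φ0→X9] = [18432, 23040, 20736]
r6 m[φ0→X15] = [5, 5, 9]
r6 m[φ1→X14] = [2560, 2880, 3456]
r6 m[φ1→X15] = [576, 576, 384]
r6 m[φ1→X13] = [2592, 2268, 2880]
r6 m[φ2→X13] = [4, 6, 8]
r6 m[φ3→X15] = [8, 6, 6]
r6 m[φ4→X14] = [2, 8, 6]
r6 m[X9→φ0] = [1, 1, 1]
r6 m[X14→φ1] = [2, 8, 6]
r6 m[X14→φ4] = [2560, 2880, 3456]
r6 m[X15→φ0] = [4608, 3456, 2304]
r6 m[X15→φ1] = [40, 30, 54]
r6 m[X15→φ3] = [2880, 2880, 3456]
r6 m[X13→φ1] = [4, 6, 8]
r6 m[X13→φ2] = [2592, 2268, 2880]
fixed point reached at round 6
b[X14] = ⊗ incoming = [5120, 23040, 20736]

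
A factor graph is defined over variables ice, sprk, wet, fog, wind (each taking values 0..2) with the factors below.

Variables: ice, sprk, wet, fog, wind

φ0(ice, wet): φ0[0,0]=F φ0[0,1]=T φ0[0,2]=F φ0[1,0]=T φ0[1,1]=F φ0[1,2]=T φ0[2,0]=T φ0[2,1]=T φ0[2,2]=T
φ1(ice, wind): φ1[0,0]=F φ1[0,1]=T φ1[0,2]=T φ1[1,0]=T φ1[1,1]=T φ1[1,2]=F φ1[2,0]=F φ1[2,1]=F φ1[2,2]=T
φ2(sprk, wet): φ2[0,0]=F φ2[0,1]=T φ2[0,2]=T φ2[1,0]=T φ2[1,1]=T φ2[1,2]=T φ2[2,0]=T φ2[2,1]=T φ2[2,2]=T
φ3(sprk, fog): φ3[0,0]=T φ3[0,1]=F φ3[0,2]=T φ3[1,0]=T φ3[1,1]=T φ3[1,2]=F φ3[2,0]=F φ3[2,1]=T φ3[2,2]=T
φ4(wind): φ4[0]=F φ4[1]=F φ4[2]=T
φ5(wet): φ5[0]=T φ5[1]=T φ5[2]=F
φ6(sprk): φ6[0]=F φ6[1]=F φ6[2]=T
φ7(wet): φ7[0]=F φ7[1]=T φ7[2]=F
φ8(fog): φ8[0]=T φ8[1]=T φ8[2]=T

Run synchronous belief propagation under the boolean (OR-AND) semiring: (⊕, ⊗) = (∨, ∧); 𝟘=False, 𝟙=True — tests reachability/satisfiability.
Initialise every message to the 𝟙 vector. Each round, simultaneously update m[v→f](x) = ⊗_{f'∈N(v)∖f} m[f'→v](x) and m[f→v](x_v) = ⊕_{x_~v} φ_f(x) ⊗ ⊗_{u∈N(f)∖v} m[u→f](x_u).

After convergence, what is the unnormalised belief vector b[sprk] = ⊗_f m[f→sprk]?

b[sprk] = [F, F, T]

init: all messages = 𝟙 over 3 values
r1 m[φ0→ice] = [T, T, T]
r1 m[φ0→wet] = [T, T, T]
r1 m[φ1→ice] = [T, T, T]
r1 m[φ1→wind] = [T, T, T]
r1 m[φ2→sprk] = [T, T, T]
r1 m[φ2→wet] = [T, T, T]
r1 m[φ3→sprk] = [T, T, T]
r1 m[φ3→fog] = [T, T, T]
r1 m[φ4→wind] = [F, F, T]
r1 m[φ5→wet] = [T, T, F]
r1 m[φ6→sprk] = [F, F, T]
r1 m[φ7→wet] = [F, T, F]
r1 m[φ8→fog] = [T, T, T]
r1 m[ice→φ0] = [T, T, T]
r1 m[ice→φ1] = [T, T, T]
r1 m[sprk→φ2] = [T, T, T]
r1 m[sprk→φ3] = [T, T, T]
r1 m[sprk→φ6] = [T, T, T]
r1 m[wet→φ0] = [T, T, T]
r1 m[wet→φ2] = [T, T, T]
r1 m[wet→φ5] = [T, T, T]
r1 m[wet→φ7] = [T, T, T]
r1 m[fog→φ3] = [T, T, T]
r1 m[fog→φ8] = [T, T, T]
r1 m[wind→φ1] = [T, T, T]
r1 m[wind→φ4] = [T, T, T]
r2 m[φ0→ice] = [T, T, T]
r2 m[φ0→wet] = [T, T, T]
r2 m[φ1→ice] = [T, T, T]
r2 m[φ1→wind] = [T, T, T]
r2 m[φ2→sprk] = [T, T, T]
r2 m[φ2→wet] = [T, T, T]
r2 m[φ3→sprk] = [T, T, T]
r2 m[φ3→fog] = [T, T, T]
r2 m[φ4→wind] = [F, F, T]
r2 m[φ5→wet] = [T, T, F]
r2 m[φ6→sprk] = [F, F, T]
r2 m[φ7→wet] = [F, T, F]
r2 m[φ8→fog] = [T, T, T]
r2 m[ice→φ0] = [T, T, T]
r2 m[ice→φ1] = [T, T, T]
r2 m[sprk→φ2] = [F, F, T]
r2 m[sprk→φ3] = [F, F, T]
r2 m[sprk→φ6] = [T, T, T]
r2 m[wet→φ0] = [F, T, F]
r2 m[wet→φ2] = [F, T, F]
r2 m[wet→φ5] = [F, T, F]
r2 m[wet→φ7] = [T, T, F]
r2 m[fog→φ3] = [T, T, T]
r2 m[fog→φ8] = [T, T, T]
r2 m[wind→φ1] = [F, F, T]
r2 m[wind→φ4] = [T, T, T]
r3 m[φ0→ice] = [T, F, T]
r3 m[φ0→wet] = [T, T, T]
r3 m[φ1→ice] = [T, F, T]
r3 m[φ1→wind] = [T, T, T]
r3 m[φ2→sprk] = [T, T, T]
r3 m[φ2→wet] = [T, T, T]
r3 m[φ3→sprk] = [T, T, T]
r3 m[φ3→fog] = [F, T, T]
r3 m[φ4→wind] = [F, F, T]
r3 m[φ5→wet] = [T, T, F]
r3 m[φ6→sprk] = [F, F, T]
r3 m[φ7→wet] = [F, T, F]
r3 m[φ8→fog] = [T, T, T]
r3 m[ice→φ0] = [T, T, T]
r3 m[ice→φ1] = [T, T, T]
r3 m[sprk→φ2] = [F, F, T]
r3 m[sprk→φ3] = [F, F, T]
r3 m[sprk→φ6] = [T, T, T]
r3 m[wet→φ0] = [F, T, F]
r3 m[wet→φ2] = [F, T, F]
r3 m[wet→φ5] = [F, T, F]
r3 m[wet→φ7] = [T, T, F]
r3 m[fog→φ3] = [T, T, T]
r3 m[fog→φ8] = [T, T, T]
r3 m[wind→φ1] = [F, F, T]
r3 m[wind→φ4] = [T, T, T]
r4 m[φ0→ice] = [T, F, T]
r4 m[φ0→wet] = [T, T, T]
r4 m[φ1→ice] = [T, F, T]
r4 m[φ1→wind] = [T, T, T]
r4 m[φ2→sprk] = [T, T, T]
r4 m[φ2→wet] = [T, T, T]
r4 m[φ3→sprk] = [T, T, T]
r4 m[φ3→fog] = [F, T, T]
r4 m[φ4→wind] = [F, F, T]
r4 m[φ5→wet] = [T, T, F]
r4 m[φ6→sprk] = [F, F, T]
r4 m[φ7→wet] = [F, T, F]
r4 m[φ8→fog] = [T, T, T]
r4 m[ice→φ0] = [T, F, T]
r4 m[ice→φ1] = [T, F, T]
r4 m[sprk→φ2] = [F, F, T]
r4 m[sprk→φ3] = [F, F, T]
r4 m[sprk→φ6] = [T, T, T]
r4 m[wet→φ0] = [F, T, F]
r4 m[wet→φ2] = [F, T, F]
r4 m[wet→φ5] = [F, T, F]
r4 m[wet→φ7] = [T, T, F]
r4 m[fog→φ3] = [T, T, T]
r4 m[fog→φ8] = [F, T, T]
r4 m[wind→φ1] = [F, F, T]
r4 m[wind→φ4] = [T, T, T]
r5 m[φ0→ice] = [T, F, T]
r5 m[φ0→wet] = [T, T, T]
r5 m[φ1→ice] = [T, F, T]
r5 m[φ1→wind] = [F, T, T]
r5 m[φ2→sprk] = [T, T, T]
r5 m[φ2→wet] = [T, T, T]
r5 m[φ3→sprk] = [T, T, T]
r5 m[φ3→fog] = [F, T, T]
r5 m[φ4→wind] = [F, F, T]
r5 m[φ5→wet] = [T, T, F]
r5 m[φ6→sprk] = [F, F, T]
r5 m[φ7→wet] = [F, T, F]
r5 m[φ8→fog] = [T, T, T]
r5 m[ice→φ0] = [T, F, T]
r5 m[ice→φ1] = [T, F, T]
r5 m[sprk→φ2] = [F, F, T]
r5 m[sprk→φ3] = [F, F, T]
r5 m[sprk→φ6] = [T, T, T]
r5 m[wet→φ0] = [F, T, F]
r5 m[wet→φ2] = [F, T, F]
r5 m[wet→φ5] = [F, T, F]
r5 m[wet→φ7] = [T, T, F]
r5 m[fog→φ3] = [T, T, T]
r5 m[fog→φ8] = [F, T, T]
r5 m[wind→φ1] = [F, F, T]
r5 m[wind→φ4] = [T, T, T]
r6 m[φ0→ice] = [T, F, T]
r6 m[φ0→wet] = [T, T, T]
r6 m[φ1→ice] = [T, F, T]
r6 m[φ1→wind] = [F, T, T]
r6 m[φ2→sprk] = [T, T, T]
r6 m[φ2→wet] = [T, T, T]
r6 m[φ3→sprk] = [T, T, T]
r6 m[φ3→fog] = [F, T, T]
r6 m[φ4→wind] = [F, F, T]
r6 m[φ5→wet] = [T, T, F]
r6 m[φ6→sprk] = [F, F, T]
r6 m[φ7→wet] = [F, T, F]
r6 m[φ8→fog] = [T, T, T]
r6 m[ice→φ0] = [T, F, T]
r6 m[ice→φ1] = [T, F, T]
r6 m[sprk→φ2] = [F, F, T]
r6 m[sprk→φ3] = [F, F, T]
r6 m[sprk→φ6] = [T, T, T]
r6 m[wet→φ0] = [F, T, F]
r6 m[wet→φ2] = [F, T, F]
r6 m[wet→φ5] = [F, T, F]
r6 m[wet→φ7] = [T, T, F]
r6 m[fog→φ3] = [T, T, T]
r6 m[fog→φ8] = [F, T, T]
r6 m[wind→φ1] = [F, F, T]
r6 m[wind→φ4] = [F, T, T]
r7 m[φ0→ice] = [T, F, T]
r7 m[φ0→wet] = [T, T, T]
r7 m[φ1→ice] = [T, F, T]
r7 m[φ1→wind] = [F, T, T]
r7 m[φ2→sprk] = [T, T, T]
r7 m[φ2→wet] = [T, T, T]
r7 m[φ3→sprk] = [T, T, T]
r7 m[φ3→fog] = [F, T, T]
r7 m[φ4→wind] = [F, F, T]
r7 m[φ5→wet] = [T, T, F]
r7 m[φ6→sprk] = [F, F, T]
r7 m[φ7→wet] = [F, T, F]
r7 m[φ8→fog] = [T, T, T]
r7 m[ice→φ0] = [T, F, T]
r7 m[ice→φ1] = [T, F, T]
r7 m[sprk→φ2] = [F, F, T]
r7 m[sprk→φ3] = [F, F, T]
r7 m[sprk→φ6] = [T, T, T]
r7 m[wet→φ0] = [F, T, F]
r7 m[wet→φ2] = [F, T, F]
r7 m[wet→φ5] = [F, T, F]
r7 m[wet→φ7] = [T, T, F]
r7 m[fog→φ3] = [T, T, T]
r7 m[fog→φ8] = [F, T, T]
r7 m[wind→φ1] = [F, F, T]
r7 m[wind→φ4] = [F, T, T]
fixed point reached at round 7
b[sprk] = ⊗ incoming = [F, F, T]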